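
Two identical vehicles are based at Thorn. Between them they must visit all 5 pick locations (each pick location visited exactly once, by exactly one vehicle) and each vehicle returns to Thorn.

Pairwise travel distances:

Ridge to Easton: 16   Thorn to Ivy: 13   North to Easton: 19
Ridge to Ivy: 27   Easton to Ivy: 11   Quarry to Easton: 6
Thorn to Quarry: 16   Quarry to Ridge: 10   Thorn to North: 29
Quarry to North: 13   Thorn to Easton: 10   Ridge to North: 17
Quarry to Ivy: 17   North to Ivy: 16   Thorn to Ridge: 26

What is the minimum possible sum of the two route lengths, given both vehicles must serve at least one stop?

92 — the smallest possible combined total.

Try each way of splitting the stops between the two vehicles (each non-empty) and, for each split, find the best tour for each vehicle:
  {Quarry} + {Ridge, North, Easton, Ivy}: 32 + 72 = 104
  {Ridge} + {Quarry, North, Easton, Ivy}: 52 + 58 = 110
  {Quarry, Ridge} + {North, Easton, Ivy}: 52 + 58 = 110
  {North} + {Quarry, Ridge, Easton, Ivy}: 58 + 66 = 124
  {Quarry, North} + {Ridge, Easton, Ivy}: 58 + 66 = 124
  {Ridge, North} + {Quarry, Easton, Ivy}: 72 + 46 = 118
  … (15 splits in total)
  {Easton} + {Quarry, Ridge, North, Ivy}: 20 + 72 = 92  ← best
Best: vehicle 1 Thorn → Easton → Thorn = 20; vehicle 2 Thorn → Quarry → Ridge → North → Ivy → Thorn = 72; combined 92.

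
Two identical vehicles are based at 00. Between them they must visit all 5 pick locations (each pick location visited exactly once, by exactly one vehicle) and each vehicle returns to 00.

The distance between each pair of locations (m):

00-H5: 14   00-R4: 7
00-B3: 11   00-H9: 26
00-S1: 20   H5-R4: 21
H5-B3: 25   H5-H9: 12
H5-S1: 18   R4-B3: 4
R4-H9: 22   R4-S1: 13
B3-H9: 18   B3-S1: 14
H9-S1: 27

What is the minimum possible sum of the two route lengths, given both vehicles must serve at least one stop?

Minimum combined distance: 92 m.

Check every non-empty split of the stops between the two vehicles; for each half take its own optimal tour:
  {H5} + {R4, B3, H9, S1}: 28 + 76 = 104
  {R4} + {H5, B3, H9, S1}: 14 + 78 = 92
  {H5, R4} + {B3, H9, S1}: 42 + 76 = 118
  {B3} + {H5, R4, H9, S1}: 22 + 73 = 95
  {H5, B3} + {R4, H9, S1}: 50 + 73 = 123
  {R4, B3} + {H5, H9, S1}: 22 + 73 = 95
  … (15 splits in total)
Best: vehicle 1 00 → R4 → 00 = 14; vehicle 2 00 → H5 → H9 → B3 → S1 → 00 = 78; combined 92.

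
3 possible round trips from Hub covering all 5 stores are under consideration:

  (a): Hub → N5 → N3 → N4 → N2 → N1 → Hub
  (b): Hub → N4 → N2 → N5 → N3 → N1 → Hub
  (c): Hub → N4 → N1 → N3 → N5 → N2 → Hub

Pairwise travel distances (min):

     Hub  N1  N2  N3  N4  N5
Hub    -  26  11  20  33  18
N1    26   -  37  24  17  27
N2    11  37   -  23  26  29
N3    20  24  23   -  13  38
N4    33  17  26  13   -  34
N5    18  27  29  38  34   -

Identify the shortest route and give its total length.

(a): 18 + 38 + 13 + 26 + 37 + 26 = 158
(b): 33 + 26 + 29 + 38 + 24 + 26 = 176
(c): 33 + 17 + 24 + 38 + 29 + 11 = 152

Shortest is (c), total 152 min.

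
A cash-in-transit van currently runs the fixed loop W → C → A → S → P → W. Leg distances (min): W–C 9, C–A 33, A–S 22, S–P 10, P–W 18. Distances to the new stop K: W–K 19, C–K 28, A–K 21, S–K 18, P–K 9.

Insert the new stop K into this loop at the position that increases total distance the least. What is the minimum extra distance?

Insertion cost between consecutive stops i–j is d(i,K) + d(K,j) − d(i,j):
  between W and C: 19 + 28 − 9 = 38
  between C and A: 28 + 21 − 33 = 16
  between A and S: 21 + 18 − 22 = 17
  between S and P: 18 + 9 − 10 = 17
  between P and W: 9 + 19 − 18 = 10
Cheapest insertion is between P and W, adding 10.
New total = 92 + 10 = 102.

+10 min — insert K between P and W.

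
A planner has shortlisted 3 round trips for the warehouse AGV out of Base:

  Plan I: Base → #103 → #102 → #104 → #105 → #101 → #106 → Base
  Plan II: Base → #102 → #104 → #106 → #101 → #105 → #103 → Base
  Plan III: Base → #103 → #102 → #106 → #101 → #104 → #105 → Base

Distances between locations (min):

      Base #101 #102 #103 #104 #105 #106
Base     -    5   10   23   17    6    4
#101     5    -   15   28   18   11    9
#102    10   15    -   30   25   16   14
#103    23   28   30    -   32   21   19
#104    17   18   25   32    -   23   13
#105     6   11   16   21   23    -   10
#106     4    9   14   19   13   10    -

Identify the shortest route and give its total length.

Shortest is Plan II, total 112 min.

Plan I: 23 + 30 + 25 + 23 + 11 + 9 + 4 = 125
Plan II: 10 + 25 + 13 + 9 + 11 + 21 + 23 = 112
Plan III: 23 + 30 + 14 + 9 + 18 + 23 + 6 = 123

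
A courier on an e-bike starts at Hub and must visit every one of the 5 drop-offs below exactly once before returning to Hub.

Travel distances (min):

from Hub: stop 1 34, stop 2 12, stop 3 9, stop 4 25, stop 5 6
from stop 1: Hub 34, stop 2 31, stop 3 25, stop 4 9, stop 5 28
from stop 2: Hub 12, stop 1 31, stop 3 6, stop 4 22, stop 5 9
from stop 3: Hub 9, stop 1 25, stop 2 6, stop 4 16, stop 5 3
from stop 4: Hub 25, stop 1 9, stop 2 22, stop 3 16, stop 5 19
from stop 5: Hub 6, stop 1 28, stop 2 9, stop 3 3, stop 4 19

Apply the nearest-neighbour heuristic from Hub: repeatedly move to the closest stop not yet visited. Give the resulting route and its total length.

80 min along Hub → stop 5 → stop 3 → stop 2 → stop 4 → stop 1 → Hub.

At Hub the remaining stops are stop 5 6, stop 3 9, stop 2 12, stop 4 25, stop 1 34; go to stop 5.
At stop 5 the remaining stops are stop 3 3, stop 2 9, stop 4 19, stop 1 28; go to stop 3.
At stop 3 the remaining stops are stop 2 6, stop 4 16, stop 1 25; go to stop 2.
At stop 2 the remaining stops are stop 4 22, stop 1 31; go to stop 4.
At stop 4 the remaining stops are stop 1 9; go to stop 1.
Return stop 1→Hub: 34.
Total = 6 + 3 + 6 + 22 + 9 + 34 = 80.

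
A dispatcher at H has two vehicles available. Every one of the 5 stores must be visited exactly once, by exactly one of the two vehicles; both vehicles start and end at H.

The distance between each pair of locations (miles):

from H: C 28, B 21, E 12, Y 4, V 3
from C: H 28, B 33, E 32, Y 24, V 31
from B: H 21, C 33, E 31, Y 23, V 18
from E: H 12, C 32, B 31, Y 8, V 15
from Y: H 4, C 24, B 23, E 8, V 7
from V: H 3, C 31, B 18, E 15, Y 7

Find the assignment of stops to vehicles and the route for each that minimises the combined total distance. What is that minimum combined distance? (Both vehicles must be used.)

104 miles — the smallest possible combined total.

Check every non-empty split of the stops between the two vehicles; for each half take its own optimal tour:
  {C} + {B, E, Y, V}: 56 + 64 = 120
  {B} + {C, E, Y, V}: 42 + 78 = 120
  {C, B} + {E, Y, V}: 82 + 30 = 112
  {E} + {C, B, Y, V}: 24 + 82 = 106
  {C, E} + {B, Y, V}: 72 + 48 = 120
  {B, E} + {C, Y, V}: 64 + 62 = 126
  … (15 splits in total)
  {C, B, E, Y} + {V}: 98 + 6 = 104  ← best
Best: vehicle 1 H → B → C → E → Y → H = 98; vehicle 2 H → V → H = 6; combined 104.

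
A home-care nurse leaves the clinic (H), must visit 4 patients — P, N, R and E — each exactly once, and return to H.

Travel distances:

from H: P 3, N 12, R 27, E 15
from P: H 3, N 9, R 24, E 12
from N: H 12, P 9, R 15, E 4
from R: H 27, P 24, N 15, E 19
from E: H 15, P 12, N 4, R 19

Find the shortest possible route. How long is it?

Minimum total distance: 61.

With 4 stops there are 4!/2 = 12 distinct round trips (a route and its reverse cost the same).
H - P - N - R - E - H: 3+9+15+19+15 = 61
H - P - N - E - R - H: 3+9+4+19+27 = 62
H - P - R - N - E - H: 3+24+15+4+15 = 61
H - P - R - E - N - H: 3+24+19+4+12 = 62
H - P - E - N - R - H: 3+12+4+15+27 = 61
H - P - E - R - N - H: 3+12+19+15+12 = 61
H - N - P - R - E - H: 12+9+24+19+15 = 79
H - N - P - E - R - H: 12+9+12+19+27 = 79
H - N - R - P - E - H: 12+15+24+12+15 = 78
H - N - E - P - R - H: 12+4+12+24+27 = 79
H - R - P - N - E - H: 27+24+9+4+15 = 79
H - R - N - P - E - H: 27+15+9+12+15 = 78
The minimum is 61.
One optimal route: H → P → N → R → E → H (or its reverse).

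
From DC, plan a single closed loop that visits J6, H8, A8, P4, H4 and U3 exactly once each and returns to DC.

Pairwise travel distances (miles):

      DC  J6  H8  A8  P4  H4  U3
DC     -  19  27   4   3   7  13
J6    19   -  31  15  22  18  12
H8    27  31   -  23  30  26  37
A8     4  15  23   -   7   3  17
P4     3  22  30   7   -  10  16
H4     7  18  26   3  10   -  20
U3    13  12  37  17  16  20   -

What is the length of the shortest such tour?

95 miles — the shortest possible round trip.

There are 360 distinct closed tours to check (reversals are equivalent).
DC-J6-H8-A8-P4-H4-U3-DC: 19+31+23+7+10+20+13 = 123
DC-J6-H8-A8-P4-U3-H4-DC: 19+31+23+7+16+20+7 = 123
DC-J6-H8-A8-H4-P4-U3-DC: 19+31+23+3+10+16+13 = 115
DC-J6-H8-A8-H4-U3-P4-DC: 19+31+23+3+20+16+3 = 115
DC-J6-H8-A8-U3-P4-H4-DC: 19+31+23+17+16+10+7 = 123
DC-J6-H8-A8-U3-H4-P4-DC: 19+31+23+17+20+10+3 = 123
DC-J6-H8-P4-A8-H4-U3-DC: 19+31+30+7+3+20+13 = 123
DC-J6-H8-P4-A8-U3-H4-DC: 19+31+30+7+17+20+7 = 131
… (352 more)
DC-A8-H4-H8-J6-U3-P4-DC: 4+3+26+31+12+16+3 = 95  ← best
The minimum is 95.
One optimal route: DC → A8 → H4 → H8 → J6 → U3 → P4 → DC (or its reverse).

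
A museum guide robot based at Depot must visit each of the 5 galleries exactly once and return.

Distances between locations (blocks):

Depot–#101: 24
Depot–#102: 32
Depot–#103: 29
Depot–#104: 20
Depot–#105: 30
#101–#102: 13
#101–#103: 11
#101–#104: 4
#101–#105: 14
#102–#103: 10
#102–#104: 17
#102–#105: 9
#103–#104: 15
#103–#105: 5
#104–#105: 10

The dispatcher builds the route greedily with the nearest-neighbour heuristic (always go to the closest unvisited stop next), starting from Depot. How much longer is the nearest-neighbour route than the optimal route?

From Depot: #104=20, #101=24, #103=29, #105=30, #102=32 → choose #104 (20).
From #104: #101=4, #105=10, #103=15, #102=17 → choose #101 (4).
From #101: #103=11, #102=13, #105=14 → choose #103 (11).
From #103: #105=5, #102=10 → choose #105 (5).
From #105: #102=9 → choose #102 (9).
NN route Depot → #104 → #101 → #103 → #105 → #102 → Depot costs 81.
Optimal: Depot → #103 → #105 → #102 → #101 → #104 → Depot costs 80 (by enumerating all 60 distinct tours).
Excess = 81 − 80 = 1.

The nearest-neighbour route is 1 blocks longer than optimal.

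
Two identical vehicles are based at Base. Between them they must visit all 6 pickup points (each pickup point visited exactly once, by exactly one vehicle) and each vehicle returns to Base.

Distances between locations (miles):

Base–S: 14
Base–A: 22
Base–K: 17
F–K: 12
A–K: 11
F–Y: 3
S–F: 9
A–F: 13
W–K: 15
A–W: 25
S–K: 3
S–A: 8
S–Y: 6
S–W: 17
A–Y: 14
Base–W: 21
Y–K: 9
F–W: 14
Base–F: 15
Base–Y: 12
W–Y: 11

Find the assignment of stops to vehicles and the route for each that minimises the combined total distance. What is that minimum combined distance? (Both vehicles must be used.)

98 miles — the smallest possible combined total.

There are 2^5 − 1 = 31 ways to divide the 6 stops into two non-empty groups. For each, the best each vehicle can do is its own shortest tour through its group:
  {S} + {A, F, W, Y, K}: 28 + 75 = 103
  {A} + {S, F, W, Y, K}: 44 + 61 = 105
  {S, A} + {F, W, Y, K}: 44 + 61 = 105
  {F} + {S, A, W, Y, K}: 30 + 71 = 101
  {S, F} + {A, W, Y, K}: 38 + 71 = 109
  {A, F} + {S, W, Y, K}: 50 + 55 = 105
  … (31 splits in total)
  {W} + {S, A, F, Y, K}: 42 + 56 = 98  ← best
Best: vehicle 1 Base → W → Base = 42; vehicle 2 Base → S → K → A → F → Y → Base = 56; combined 98.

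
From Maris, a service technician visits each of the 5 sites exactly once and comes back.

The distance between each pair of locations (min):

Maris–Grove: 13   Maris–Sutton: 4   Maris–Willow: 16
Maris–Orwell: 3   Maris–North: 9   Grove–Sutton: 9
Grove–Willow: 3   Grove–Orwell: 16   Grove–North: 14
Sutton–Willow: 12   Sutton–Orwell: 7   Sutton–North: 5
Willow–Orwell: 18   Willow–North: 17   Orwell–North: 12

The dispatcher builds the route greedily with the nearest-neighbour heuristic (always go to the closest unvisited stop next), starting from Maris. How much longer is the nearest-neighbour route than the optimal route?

Excess over optimum: 1 min.

Maris: Orwell=3, Sutton=4, North=9, Grove=13, Willow=16 ⇒ Orwell
Orwell: Sutton=7, North=12, Grove=16, Willow=18 ⇒ Sutton
Sutton: North=5, Grove=9, Willow=12 ⇒ North
North: Grove=14, Willow=17 ⇒ Grove
Grove: Willow=3 ⇒ Willow
NN route Maris → Orwell → Sutton → North → Grove → Willow → Maris costs 48.
Optimal: Maris → Sutton → North → Grove → Willow → Orwell → Maris costs 47 (by enumerating all 60 distinct tours).
Excess = 48 − 47 = 1.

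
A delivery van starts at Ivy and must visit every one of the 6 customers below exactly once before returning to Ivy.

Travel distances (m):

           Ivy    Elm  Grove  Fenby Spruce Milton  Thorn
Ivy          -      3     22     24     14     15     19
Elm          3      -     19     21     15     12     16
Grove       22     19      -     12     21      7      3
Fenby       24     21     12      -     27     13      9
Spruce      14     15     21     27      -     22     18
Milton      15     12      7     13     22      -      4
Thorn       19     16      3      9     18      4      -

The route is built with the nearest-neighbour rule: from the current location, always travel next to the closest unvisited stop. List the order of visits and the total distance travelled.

From Ivy: distances to unvisited — Elm=3, Spruce=14, Milton=15, Thorn=19, Grove=22, Fenby=24. Nearest is Elm (3).
From Elm: distances to unvisited — Milton=12, Spruce=15, Thorn=16, Grove=19, Fenby=21. Nearest is Milton (12).
From Milton: distances to unvisited — Thorn=4, Grove=7, Fenby=13, Spruce=22. Nearest is Thorn (4).
From Thorn: distances to unvisited — Grove=3, Fenby=9, Spruce=18. Nearest is Grove (3).
From Grove: distances to unvisited — Fenby=12, Spruce=21. Nearest is Fenby (12).
From Fenby: distances to unvisited — Spruce=27. Nearest is Spruce (27).
Return Spruce→Ivy: 14.
Total = 3 + 12 + 4 + 3 + 12 + 27 + 14 = 75.

Total distance 75 m via the nearest-neighbour route Ivy → Elm → Milton → Thorn → Grove → Fenby → Spruce → Ivy.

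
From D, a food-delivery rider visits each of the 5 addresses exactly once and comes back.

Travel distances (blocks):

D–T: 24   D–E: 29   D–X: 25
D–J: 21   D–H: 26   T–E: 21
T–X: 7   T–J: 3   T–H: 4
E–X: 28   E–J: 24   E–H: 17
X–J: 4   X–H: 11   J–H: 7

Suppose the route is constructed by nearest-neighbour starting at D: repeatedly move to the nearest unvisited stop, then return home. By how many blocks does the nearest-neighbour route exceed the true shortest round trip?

14 blocks longer than the optimal tour.

D: J=21, T=24, X=25, H=26, E=29 ⇒ J
J: T=3, X=4, H=7, E=24 ⇒ T
T: H=4, X=7, E=21 ⇒ H
H: X=11, E=17 ⇒ X
X: E=28 ⇒ E
NN route D → J → T → H → X → E → D costs 96.
Optimal: D → E → H → T → X → J → D costs 82 (by enumerating all 60 distinct tours).
Excess = 96 − 82 = 14.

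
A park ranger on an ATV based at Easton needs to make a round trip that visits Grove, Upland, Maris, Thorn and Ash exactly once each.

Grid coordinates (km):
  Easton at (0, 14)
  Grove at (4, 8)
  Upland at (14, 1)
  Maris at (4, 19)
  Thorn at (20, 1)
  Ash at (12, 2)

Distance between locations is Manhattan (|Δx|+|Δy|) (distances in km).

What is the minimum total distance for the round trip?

Minimum total distance: 76 km.

There are 60 distinct closed tours to check (reversals are equivalent).
Easton-Grove-Upland-Maris-Thorn-Ash-Easton: 10+17+28+34+9+24 = 122
Easton-Grove-Upland-Maris-Ash-Thorn-Easton: 10+17+28+25+9+33 = 122
Easton-Grove-Upland-Thorn-Maris-Ash-Easton: 10+17+6+34+25+24 = 116
Easton-Grove-Upland-Thorn-Ash-Maris-Easton: 10+17+6+9+25+9 = 76
Easton-Grove-Upland-Ash-Maris-Thorn-Easton: 10+17+3+25+34+33 = 122
Easton-Grove-Upland-Ash-Thorn-Maris-Easton: 10+17+3+9+34+9 = 82
Easton-Grove-Maris-Upland-Thorn-Ash-Easton: 10+11+28+6+9+24 = 88
Easton-Grove-Maris-Upland-Ash-Thorn-Easton: 10+11+28+3+9+33 = 94
Easton-Grove-Maris-Thorn-Upland-Ash-Easton: 10+11+34+6+3+24 = 88
Easton-Grove-Maris-Thorn-Ash-Upland-Easton: 10+11+34+9+3+27 = 94
Easton-Grove-Maris-Ash-Upland-Thorn-Easton: 10+11+25+3+6+33 = 88
Easton-Grove-Maris-Ash-Thorn-Upland-Easton: 10+11+25+9+6+27 = 88
Easton-Grove-Thorn-Upland-Maris-Ash-Easton: 10+23+6+28+25+24 = 116
Easton-Grove-Thorn-Upland-Ash-Maris-Easton: 10+23+6+3+25+9 = 76
… (46 more)
The minimum is 76.
One optimal route: Easton → Grove → Upland → Thorn → Ash → Maris → Easton (or its reverse).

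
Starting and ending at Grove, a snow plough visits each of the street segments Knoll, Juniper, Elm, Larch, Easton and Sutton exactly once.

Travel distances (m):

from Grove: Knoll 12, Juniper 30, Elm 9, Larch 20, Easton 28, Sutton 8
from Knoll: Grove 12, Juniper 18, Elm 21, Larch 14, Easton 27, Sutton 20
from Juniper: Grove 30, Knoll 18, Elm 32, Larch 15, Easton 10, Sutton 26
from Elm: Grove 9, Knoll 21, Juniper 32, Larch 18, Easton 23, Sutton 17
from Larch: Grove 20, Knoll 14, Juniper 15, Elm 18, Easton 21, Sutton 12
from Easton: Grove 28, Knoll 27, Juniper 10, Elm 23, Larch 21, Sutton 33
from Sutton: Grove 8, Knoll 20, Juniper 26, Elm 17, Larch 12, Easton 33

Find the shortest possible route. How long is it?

Grove-Knoll-Juniper-Elm-Larch-Easton-Sutton-Grove: 12+18+32+18+21+33+8 = 142
Grove-Knoll-Juniper-Elm-Larch-Sutton-Easton-Grove: 12+18+32+18+12+33+28 = 153
Grove-Knoll-Juniper-Elm-Easton-Larch-Sutton-Grove: 12+18+32+23+21+12+8 = 126
Grove-Knoll-Juniper-Elm-Easton-Sutton-Larch-Grove: 12+18+32+23+33+12+20 = 150
Grove-Knoll-Juniper-Elm-Sutton-Larch-Easton-Grove: 12+18+32+17+12+21+28 = 140
Grove-Knoll-Juniper-Elm-Sutton-Easton-Larch-Grove: 12+18+32+17+33+21+20 = 153
Grove-Knoll-Juniper-Larch-Elm-Easton-Sutton-Grove: 12+18+15+18+23+33+8 = 127
Grove-Knoll-Juniper-Larch-Elm-Sutton-Easton-Grove: 12+18+15+18+17+33+28 = 141
… (352 more)
Grove-Elm-Easton-Juniper-Knoll-Larch-Sutton-Grove: 9+23+10+18+14+12+8 = 94  ← best
The minimum is 94.
One optimal route: Grove → Elm → Easton → Juniper → Knoll → Larch → Sutton → Grove (or its reverse).

Shortest round trip = 94 m.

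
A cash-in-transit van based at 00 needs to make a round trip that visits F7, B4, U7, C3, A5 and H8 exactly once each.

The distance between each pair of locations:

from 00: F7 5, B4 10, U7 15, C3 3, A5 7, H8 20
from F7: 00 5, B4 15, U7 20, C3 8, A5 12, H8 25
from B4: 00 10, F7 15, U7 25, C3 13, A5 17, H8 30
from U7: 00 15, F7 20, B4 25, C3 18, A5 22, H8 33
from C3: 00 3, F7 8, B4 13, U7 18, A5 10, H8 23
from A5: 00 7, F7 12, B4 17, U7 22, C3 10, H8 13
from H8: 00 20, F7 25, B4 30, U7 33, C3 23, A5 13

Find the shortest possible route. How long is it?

There are 360 distinct closed tours to check (reversals are equivalent).
00 - F7 - B4 - U7 - C3 - A5 - H8 - 00: 5+15+25+18+10+13+20 = 106
00 - F7 - B4 - U7 - C3 - H8 - A5 - 00: 5+15+25+18+23+13+7 = 106
00 - F7 - B4 - U7 - A5 - C3 - H8 - 00: 5+15+25+22+10+23+20 = 120
00 - F7 - B4 - U7 - A5 - H8 - C3 - 00: 5+15+25+22+13+23+3 = 106
00 - F7 - B4 - U7 - H8 - C3 - A5 - 00: 5+15+25+33+23+10+7 = 118
00 - F7 - B4 - U7 - H8 - A5 - C3 - 00: 5+15+25+33+13+10+3 = 104
00 - F7 - B4 - C3 - U7 - A5 - H8 - 00: 5+15+13+18+22+13+20 = 106
00 - F7 - B4 - C3 - U7 - H8 - A5 - 00: 5+15+13+18+33+13+7 = 104
… (352 more)
The minimum is 104.
One optimal route: 00 → F7 → B4 → U7 → H8 → A5 → C3 → 00 (or its reverse).

104 — the shortest possible round trip.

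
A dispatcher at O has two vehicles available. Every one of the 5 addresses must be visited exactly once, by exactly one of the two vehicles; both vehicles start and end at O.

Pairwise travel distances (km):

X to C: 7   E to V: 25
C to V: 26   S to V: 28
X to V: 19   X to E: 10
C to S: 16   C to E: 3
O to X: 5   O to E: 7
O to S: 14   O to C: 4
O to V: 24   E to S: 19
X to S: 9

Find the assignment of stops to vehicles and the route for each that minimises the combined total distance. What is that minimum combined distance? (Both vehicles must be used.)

80 km — the smallest possible combined total.

Try each way of splitting the stops between the two vehicles (each non-empty) and, for each split, find the best tour for each vehicle:
  {X} + {C, E, S, V}: 10 + 74 = 84
  {C} + {X, E, S, V}: 8 + 74 = 82
  {X, C} + {E, S, V}: 16 + 74 = 90
  {E} + {X, C, S, V}: 14 + 72 = 86
  {X, E} + {C, S, V}: 22 + 72 = 94
  {C, E} + {X, S, V}: 14 + 66 = 80
  … (15 splits in total)
Best: vehicle 1 O → C → E → O = 14; vehicle 2 O → X → S → V → O = 66; combined 80.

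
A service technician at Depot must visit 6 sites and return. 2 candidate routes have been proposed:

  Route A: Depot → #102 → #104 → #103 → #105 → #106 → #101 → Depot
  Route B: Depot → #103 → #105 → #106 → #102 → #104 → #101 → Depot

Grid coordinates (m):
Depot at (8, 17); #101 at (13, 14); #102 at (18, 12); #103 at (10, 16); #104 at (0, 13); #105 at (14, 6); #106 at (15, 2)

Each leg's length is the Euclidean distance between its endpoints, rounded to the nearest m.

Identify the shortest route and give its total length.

64 m — Route B is the shortest.

Route A: 11 + 18 + 10 + 11 + 4 + 12 + 6 = 72
Route B: 2 + 11 + 4 + 10 + 18 + 13 + 6 = 64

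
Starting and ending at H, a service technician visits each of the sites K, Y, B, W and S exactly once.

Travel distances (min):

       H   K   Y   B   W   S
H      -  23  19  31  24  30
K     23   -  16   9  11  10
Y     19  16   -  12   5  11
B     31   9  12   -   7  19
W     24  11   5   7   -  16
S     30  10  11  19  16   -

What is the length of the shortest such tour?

Shortest round trip = 80 min.

There are 60 distinct closed tours to check (reversals are equivalent).
H - K - Y - B - W - S - H: 23+16+12+7+16+30 = 104
H - K - Y - B - S - W - H: 23+16+12+19+16+24 = 110
H - K - Y - W - B - S - H: 23+16+5+7+19+30 = 100
H - K - Y - W - S - B - H: 23+16+5+16+19+31 = 110
H - K - Y - S - B - W - H: 23+16+11+19+7+24 = 100
H - K - Y - S - W - B - H: 23+16+11+16+7+31 = 104
H - K - B - Y - W - S - H: 23+9+12+5+16+30 = 95
H - K - B - Y - S - W - H: 23+9+12+11+16+24 = 95
H - K - B - W - Y - S - H: 23+9+7+5+11+30 = 85
H - K - B - W - S - Y - H: 23+9+7+16+11+19 = 85
H - K - B - S - Y - W - H: 23+9+19+11+5+24 = 91
H - K - B - S - W - Y - H: 23+9+19+16+5+19 = 91
H - K - W - Y - B - S - H: 23+11+5+12+19+30 = 100
H - K - W - Y - S - B - H: 23+11+5+11+19+31 = 100
… (46 more)
H - Y - W - B - K - S - H: 19+5+7+9+10+30 = 80  ← best
The minimum is 80.
One optimal route: H → Y → W → B → K → S → H (or its reverse).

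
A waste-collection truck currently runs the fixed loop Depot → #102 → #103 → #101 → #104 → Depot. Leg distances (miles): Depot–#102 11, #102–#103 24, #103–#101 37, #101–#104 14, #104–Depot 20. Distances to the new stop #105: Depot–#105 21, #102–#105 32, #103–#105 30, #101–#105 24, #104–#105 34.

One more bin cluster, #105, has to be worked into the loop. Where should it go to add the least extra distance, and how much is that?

Insertion cost between consecutive stops i–j is d(i,#105) + d(#105,j) − d(i,j):
  between Depot and #102: 21 + 32 − 11 = 42
  between #102 and #103: 32 + 30 − 24 = 38
  between #103 and #101: 30 + 24 − 37 = 17
  between #101 and #104: 24 + 34 − 14 = 44
  between #104 and Depot: 34 + 21 − 20 = 35
Cheapest insertion is between #103 and #101, adding 17.
New total = 106 + 17 = 123.

Adding 17 miles by placing #105 on the #103–#101 leg.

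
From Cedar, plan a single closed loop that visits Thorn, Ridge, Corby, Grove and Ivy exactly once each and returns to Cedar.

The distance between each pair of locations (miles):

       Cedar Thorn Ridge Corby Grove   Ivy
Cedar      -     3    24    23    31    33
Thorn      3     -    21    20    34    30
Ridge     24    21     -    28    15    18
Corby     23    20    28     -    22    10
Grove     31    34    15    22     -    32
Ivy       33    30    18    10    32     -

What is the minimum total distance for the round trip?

Shortest round trip = 97 miles.

Cedar-Thorn-Ridge-Corby-Grove-Ivy-Cedar: 3+21+28+22+32+33 = 139
Cedar-Thorn-Ridge-Corby-Ivy-Grove-Cedar: 3+21+28+10+32+31 = 125
Cedar-Thorn-Ridge-Grove-Corby-Ivy-Cedar: 3+21+15+22+10+33 = 104
Cedar-Thorn-Ridge-Grove-Ivy-Corby-Cedar: 3+21+15+32+10+23 = 104
Cedar-Thorn-Ridge-Ivy-Corby-Grove-Cedar: 3+21+18+10+22+31 = 105
Cedar-Thorn-Ridge-Ivy-Grove-Corby-Cedar: 3+21+18+32+22+23 = 119
Cedar-Thorn-Corby-Ridge-Grove-Ivy-Cedar: 3+20+28+15+32+33 = 131
Cedar-Thorn-Corby-Ridge-Ivy-Grove-Cedar: 3+20+28+18+32+31 = 132
Cedar-Thorn-Corby-Grove-Ridge-Ivy-Cedar: 3+20+22+15+18+33 = 111
Cedar-Thorn-Corby-Grove-Ivy-Ridge-Cedar: 3+20+22+32+18+24 = 119
Cedar-Thorn-Corby-Ivy-Ridge-Grove-Cedar: 3+20+10+18+15+31 = 97
Cedar-Thorn-Corby-Ivy-Grove-Ridge-Cedar: 3+20+10+32+15+24 = 104
Cedar-Thorn-Grove-Ridge-Corby-Ivy-Cedar: 3+34+15+28+10+33 = 123
Cedar-Thorn-Grove-Ridge-Ivy-Corby-Cedar: 3+34+15+18+10+23 = 103
… (46 more)
The minimum is 97.
One optimal route: Cedar → Thorn → Corby → Ivy → Ridge → Grove → Cedar (or its reverse).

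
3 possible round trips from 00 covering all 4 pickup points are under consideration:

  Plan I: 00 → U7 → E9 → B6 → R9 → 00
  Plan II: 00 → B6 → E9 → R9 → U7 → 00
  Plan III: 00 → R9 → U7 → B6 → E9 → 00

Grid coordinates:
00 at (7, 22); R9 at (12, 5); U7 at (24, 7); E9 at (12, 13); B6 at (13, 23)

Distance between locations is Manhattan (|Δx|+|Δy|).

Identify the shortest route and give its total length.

Plan I: 32 + 18 + 11 + 19 + 22 = 102
Plan II: 7 + 11 + 8 + 14 + 32 = 72
Plan III: 22 + 14 + 27 + 11 + 14 = 88

72 — Plan II is the shortest.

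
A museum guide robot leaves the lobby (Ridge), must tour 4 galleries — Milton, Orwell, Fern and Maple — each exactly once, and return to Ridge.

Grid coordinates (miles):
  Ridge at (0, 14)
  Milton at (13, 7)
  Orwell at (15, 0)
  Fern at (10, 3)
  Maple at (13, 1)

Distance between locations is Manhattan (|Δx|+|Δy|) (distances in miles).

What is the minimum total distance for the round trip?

There are 12 distinct closed tours to check (reversals are equivalent).
Ridge-Milton-Orwell-Fern-Maple-Ridge: 20+9+8+5+26 = 68
Ridge-Milton-Orwell-Maple-Fern-Ridge: 20+9+3+5+21 = 58
Ridge-Milton-Fern-Orwell-Maple-Ridge: 20+7+8+3+26 = 64
Ridge-Milton-Fern-Maple-Orwell-Ridge: 20+7+5+3+29 = 64
Ridge-Milton-Maple-Orwell-Fern-Ridge: 20+6+3+8+21 = 58
Ridge-Milton-Maple-Fern-Orwell-Ridge: 20+6+5+8+29 = 68
Ridge-Orwell-Milton-Fern-Maple-Ridge: 29+9+7+5+26 = 76
Ridge-Orwell-Milton-Maple-Fern-Ridge: 29+9+6+5+21 = 70
Ridge-Orwell-Fern-Milton-Maple-Ridge: 29+8+7+6+26 = 76
Ridge-Orwell-Maple-Milton-Fern-Ridge: 29+3+6+7+21 = 66
Ridge-Fern-Milton-Orwell-Maple-Ridge: 21+7+9+3+26 = 66
Ridge-Fern-Orwell-Milton-Maple-Ridge: 21+8+9+6+26 = 70
The minimum is 58.
One optimal route: Ridge → Milton → Orwell → Maple → Fern → Ridge (or its reverse).

58 miles — the shortest possible round trip.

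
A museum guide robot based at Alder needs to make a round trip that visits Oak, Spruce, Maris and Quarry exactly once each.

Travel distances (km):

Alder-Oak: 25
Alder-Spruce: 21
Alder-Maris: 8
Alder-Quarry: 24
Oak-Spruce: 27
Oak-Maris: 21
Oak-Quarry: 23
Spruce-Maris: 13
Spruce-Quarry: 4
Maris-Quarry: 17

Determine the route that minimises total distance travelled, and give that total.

With 4 stops there are 4!/2 = 12 distinct round trips (a route and its reverse cost the same).
Alder-Oak-Spruce-Maris-Quarry-Alder: 25+27+13+17+24 = 106
Alder-Oak-Spruce-Quarry-Maris-Alder: 25+27+4+17+8 = 81
Alder-Oak-Maris-Spruce-Quarry-Alder: 25+21+13+4+24 = 87
Alder-Oak-Maris-Quarry-Spruce-Alder: 25+21+17+4+21 = 88
Alder-Oak-Quarry-Spruce-Maris-Alder: 25+23+4+13+8 = 73
Alder-Oak-Quarry-Maris-Spruce-Alder: 25+23+17+13+21 = 99
Alder-Spruce-Oak-Maris-Quarry-Alder: 21+27+21+17+24 = 110
Alder-Spruce-Oak-Quarry-Maris-Alder: 21+27+23+17+8 = 96
Alder-Spruce-Maris-Oak-Quarry-Alder: 21+13+21+23+24 = 102
Alder-Spruce-Quarry-Oak-Maris-Alder: 21+4+23+21+8 = 77
Alder-Maris-Oak-Spruce-Quarry-Alder: 8+21+27+4+24 = 84
Alder-Maris-Spruce-Oak-Quarry-Alder: 8+13+27+23+24 = 95
The minimum is 73.
One optimal route: Alder → Oak → Quarry → Spruce → Maris → Alder (or its reverse).

Minimum total distance: 73 km.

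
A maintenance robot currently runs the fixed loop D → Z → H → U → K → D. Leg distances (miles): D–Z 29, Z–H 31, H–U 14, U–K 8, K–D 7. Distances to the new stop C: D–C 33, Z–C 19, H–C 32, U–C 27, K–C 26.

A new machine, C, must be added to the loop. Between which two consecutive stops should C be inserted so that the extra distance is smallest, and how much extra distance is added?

Insertion cost between consecutive stops i–j is d(i,C) + d(C,j) − d(i,j):
  between D and Z: 33 + 19 − 29 = 23
  between Z and H: 19 + 32 − 31 = 20
  between H and U: 32 + 27 − 14 = 45
  between U and K: 27 + 26 − 8 = 45
  between K and D: 26 + 33 − 7 = 52
Cheapest insertion is between Z and H, adding 20.
New total = 89 + 20 = 109.

+20 miles — insert C between Z and H.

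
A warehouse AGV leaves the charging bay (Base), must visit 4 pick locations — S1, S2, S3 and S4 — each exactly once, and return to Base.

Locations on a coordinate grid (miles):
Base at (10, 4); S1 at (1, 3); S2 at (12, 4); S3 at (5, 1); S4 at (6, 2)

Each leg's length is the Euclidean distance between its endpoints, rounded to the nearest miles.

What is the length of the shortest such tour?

22 miles — the shortest possible round trip.

Base - S1 - S2 - S3 - S4 - Base: 9+11+8+1+4 = 33
Base - S1 - S2 - S4 - S3 - Base: 9+11+6+1+6 = 33
Base - S1 - S3 - S2 - S4 - Base: 9+4+8+6+4 = 31
Base - S1 - S3 - S4 - S2 - Base: 9+4+1+6+2 = 22
Base - S1 - S4 - S2 - S3 - Base: 9+5+6+8+6 = 34
Base - S1 - S4 - S3 - S2 - Base: 9+5+1+8+2 = 25
Base - S2 - S1 - S3 - S4 - Base: 2+11+4+1+4 = 22
Base - S2 - S1 - S4 - S3 - Base: 2+11+5+1+6 = 25
Base - S2 - S3 - S1 - S4 - Base: 2+8+4+5+4 = 23
Base - S2 - S4 - S1 - S3 - Base: 2+6+5+4+6 = 23
Base - S3 - S1 - S2 - S4 - Base: 6+4+11+6+4 = 31
Base - S3 - S2 - S1 - S4 - Base: 6+8+11+5+4 = 34
The minimum is 22.
One optimal route: Base → S1 → S3 → S4 → S2 → Base (or its reverse).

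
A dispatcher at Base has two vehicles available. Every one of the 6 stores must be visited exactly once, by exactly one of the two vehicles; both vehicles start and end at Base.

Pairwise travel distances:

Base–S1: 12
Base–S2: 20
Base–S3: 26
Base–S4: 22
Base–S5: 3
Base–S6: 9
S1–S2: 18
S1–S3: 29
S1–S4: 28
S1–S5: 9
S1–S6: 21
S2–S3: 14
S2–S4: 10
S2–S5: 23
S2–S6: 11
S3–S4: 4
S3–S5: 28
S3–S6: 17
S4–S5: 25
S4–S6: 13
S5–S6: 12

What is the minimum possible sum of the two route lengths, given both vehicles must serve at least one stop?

Minimum combined distance: 76.

Check every non-empty split of the stops between the two vehicles; for each half take its own optimal tour:
  {S1} + {S2, S3, S4, S5, S6}: 24 + 65 = 89
  {S2} + {S1, S3, S4, S5, S6}: 40 + 67 = 107
  {S1, S2} + {S3, S4, S5, S6}: 50 + 57 = 107
  {S3} + {S1, S2, S4, S5, S6}: 52 + 62 = 114
  {S1, S3} + {S2, S4, S5, S6}: 67 + 58 = 125
  {S2, S3} + {S1, S4, S5, S6}: 60 + 62 = 122
  … (31 splits in total)
  {S5} + {S1, S2, S3, S4, S6}: 6 + 70 = 76  ← best
Best: vehicle 1 Base → S5 → Base = 6; vehicle 2 Base → S1 → S2 → S3 → S4 → S6 → Base = 70; combined 76.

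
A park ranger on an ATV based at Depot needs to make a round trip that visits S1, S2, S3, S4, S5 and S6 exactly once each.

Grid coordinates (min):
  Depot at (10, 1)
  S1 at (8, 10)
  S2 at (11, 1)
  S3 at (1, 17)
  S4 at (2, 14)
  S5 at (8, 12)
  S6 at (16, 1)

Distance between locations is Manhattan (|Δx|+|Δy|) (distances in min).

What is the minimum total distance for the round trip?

62 min — the shortest possible round trip.

There are 360 distinct closed tours to check (reversals are equivalent).
Depot - S1 - S2 - S3 - S4 - S5 - S6 - Depot: 11+12+26+4+8+19+6 = 86
Depot - S1 - S2 - S3 - S4 - S6 - S5 - Depot: 11+12+26+4+27+19+13 = 112
Depot - S1 - S2 - S3 - S5 - S4 - S6 - Depot: 11+12+26+12+8+27+6 = 102
Depot - S1 - S2 - S3 - S5 - S6 - S4 - Depot: 11+12+26+12+19+27+21 = 128
Depot - S1 - S2 - S3 - S6 - S4 - S5 - Depot: 11+12+26+31+27+8+13 = 128
Depot - S1 - S2 - S3 - S6 - S5 - S4 - Depot: 11+12+26+31+19+8+21 = 128
Depot - S1 - S2 - S4 - S3 - S5 - S6 - Depot: 11+12+22+4+12+19+6 = 86
Depot - S1 - S2 - S4 - S3 - S6 - S5 - Depot: 11+12+22+4+31+19+13 = 112
… (352 more)
Depot - S1 - S3 - S4 - S5 - S2 - S6 - Depot: 11+14+4+8+14+5+6 = 62  ← best
The minimum is 62.
One optimal route: Depot → S1 → S3 → S4 → S5 → S2 → S6 → Depot (or its reverse).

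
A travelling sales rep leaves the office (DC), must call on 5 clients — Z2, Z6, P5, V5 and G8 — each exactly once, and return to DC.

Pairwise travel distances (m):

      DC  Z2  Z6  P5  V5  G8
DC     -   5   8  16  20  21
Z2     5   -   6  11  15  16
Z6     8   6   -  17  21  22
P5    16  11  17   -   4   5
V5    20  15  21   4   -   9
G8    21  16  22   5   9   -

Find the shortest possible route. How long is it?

With 5 stops there are 5!/2 = 60 distinct round trips (a route and its reverse cost the same).
DC → Z2 → Z6 → P5 → V5 → G8 → DC: 5+6+17+4+9+21 = 62
DC → Z2 → Z6 → P5 → G8 → V5 → DC: 5+6+17+5+9+20 = 62
DC → Z2 → Z6 → V5 → P5 → G8 → DC: 5+6+21+4+5+21 = 62
DC → Z2 → Z6 → V5 → G8 → P5 → DC: 5+6+21+9+5+16 = 62
DC → Z2 → Z6 → G8 → P5 → V5 → DC: 5+6+22+5+4+20 = 62
DC → Z2 → Z6 → G8 → V5 → P5 → DC: 5+6+22+9+4+16 = 62
DC → Z2 → P5 → Z6 → V5 → G8 → DC: 5+11+17+21+9+21 = 84
DC → Z2 → P5 → Z6 → G8 → V5 → DC: 5+11+17+22+9+20 = 84
DC → Z2 → P5 → V5 → Z6 → G8 → DC: 5+11+4+21+22+21 = 84
DC → Z2 → P5 → V5 → G8 → Z6 → DC: 5+11+4+9+22+8 = 59
DC → Z2 → P5 → G8 → Z6 → V5 → DC: 5+11+5+22+21+20 = 84
DC → Z2 → P5 → G8 → V5 → Z6 → DC: 5+11+5+9+21+8 = 59
DC → Z2 → V5 → Z6 → P5 → G8 → DC: 5+15+21+17+5+21 = 84
DC → Z2 → V5 → Z6 → G8 → P5 → DC: 5+15+21+22+5+16 = 84
… (46 more)
The minimum is 59.
One optimal route: DC → Z2 → P5 → V5 → G8 → Z6 → DC (or its reverse).

59 m — the shortest possible round trip.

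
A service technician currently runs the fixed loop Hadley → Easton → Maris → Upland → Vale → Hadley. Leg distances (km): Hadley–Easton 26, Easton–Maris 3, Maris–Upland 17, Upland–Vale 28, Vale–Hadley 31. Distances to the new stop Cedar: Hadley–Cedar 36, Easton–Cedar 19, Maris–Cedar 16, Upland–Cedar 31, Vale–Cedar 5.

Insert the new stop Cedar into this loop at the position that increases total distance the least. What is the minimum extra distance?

Minimum extra distance: 8 km, inserting Cedar between Upland and Vale.

Insertion cost between consecutive stops i–j is d(i,Cedar) + d(Cedar,j) − d(i,j):
  between Hadley and Easton: 36 + 19 − 26 = 29
  between Easton and Maris: 19 + 16 − 3 = 32
  between Maris and Upland: 16 + 31 − 17 = 30
  between Upland and Vale: 31 + 5 − 28 = 8
  between Vale and Hadley: 5 + 36 − 31 = 10
Cheapest insertion is between Upland and Vale, adding 8.
New total = 105 + 8 = 113.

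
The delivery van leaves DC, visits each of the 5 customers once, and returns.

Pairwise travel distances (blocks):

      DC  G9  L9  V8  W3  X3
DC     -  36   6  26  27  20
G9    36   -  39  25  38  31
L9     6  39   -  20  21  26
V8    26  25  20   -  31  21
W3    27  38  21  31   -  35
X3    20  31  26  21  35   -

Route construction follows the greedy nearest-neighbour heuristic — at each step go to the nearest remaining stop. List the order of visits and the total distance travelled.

Nearest-neighbour total = 143 blocks; route DC → L9 → V8 → X3 → G9 → W3 → DC.

At DC the remaining stops are L9 6, X3 20, V8 26, W3 27, G9 36; go to L9.
At L9 the remaining stops are V8 20, W3 21, X3 26, G9 39; go to V8.
At V8 the remaining stops are X3 21, G9 25, W3 31; go to X3.
At X3 the remaining stops are G9 31, W3 35; go to G9.
At G9 the remaining stops are W3 38; go to W3.
Return W3→DC: 27.
Total = 6 + 20 + 21 + 31 + 38 + 27 = 143.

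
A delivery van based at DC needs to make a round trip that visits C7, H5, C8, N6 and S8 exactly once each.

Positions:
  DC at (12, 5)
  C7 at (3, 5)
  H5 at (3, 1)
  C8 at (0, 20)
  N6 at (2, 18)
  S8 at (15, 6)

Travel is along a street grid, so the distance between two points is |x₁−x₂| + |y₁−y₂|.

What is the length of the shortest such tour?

DC → C7 → H5 → C8 → N6 → S8 → DC: 9+4+22+4+25+4 = 68
DC → C7 → H5 → C8 → S8 → N6 → DC: 9+4+22+29+25+23 = 112
DC → C7 → H5 → N6 → C8 → S8 → DC: 9+4+18+4+29+4 = 68
DC → C7 → H5 → N6 → S8 → C8 → DC: 9+4+18+25+29+27 = 112
DC → C7 → H5 → S8 → C8 → N6 → DC: 9+4+17+29+4+23 = 86
DC → C7 → H5 → S8 → N6 → C8 → DC: 9+4+17+25+4+27 = 86
DC → C7 → C8 → H5 → N6 → S8 → DC: 9+18+22+18+25+4 = 96
DC → C7 → C8 → H5 → S8 → N6 → DC: 9+18+22+17+25+23 = 114
DC → C7 → C8 → N6 → H5 → S8 → DC: 9+18+4+18+17+4 = 70
DC → C7 → C8 → N6 → S8 → H5 → DC: 9+18+4+25+17+13 = 86
DC → C7 → C8 → S8 → H5 → N6 → DC: 9+18+29+17+18+23 = 114
DC → C7 → C8 → S8 → N6 → H5 → DC: 9+18+29+25+18+13 = 112
DC → C7 → N6 → H5 → C8 → S8 → DC: 9+14+18+22+29+4 = 96
DC → C7 → N6 → H5 → S8 → C8 → DC: 9+14+18+17+29+27 = 114
… (46 more)
The minimum is 68.
One optimal route: DC → C7 → H5 → C8 → N6 → S8 → DC (or its reverse).

Shortest round trip = 68.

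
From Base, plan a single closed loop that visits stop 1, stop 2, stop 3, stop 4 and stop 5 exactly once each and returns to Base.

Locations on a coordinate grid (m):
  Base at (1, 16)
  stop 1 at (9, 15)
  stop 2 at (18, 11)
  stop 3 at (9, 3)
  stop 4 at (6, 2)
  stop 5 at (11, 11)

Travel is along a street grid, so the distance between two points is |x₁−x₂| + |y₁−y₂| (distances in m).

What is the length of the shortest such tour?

There are 60 distinct closed tours to check (reversals are equivalent).
Base→stop 1→stop 2→stop 3→stop 4→stop 5→Base: 9+13+17+4+14+15 = 72
Base→stop 1→stop 2→stop 3→stop 5→stop 4→Base: 9+13+17+10+14+19 = 82
Base→stop 1→stop 2→stop 4→stop 3→stop 5→Base: 9+13+21+4+10+15 = 72
Base→stop 1→stop 2→stop 4→stop 5→stop 3→Base: 9+13+21+14+10+21 = 88
Base→stop 1→stop 2→stop 5→stop 3→stop 4→Base: 9+13+7+10+4+19 = 62
Base→stop 1→stop 2→stop 5→stop 4→stop 3→Base: 9+13+7+14+4+21 = 68
Base→stop 1→stop 3→stop 2→stop 4→stop 5→Base: 9+12+17+21+14+15 = 88
Base→stop 1→stop 3→stop 2→stop 5→stop 4→Base: 9+12+17+7+14+19 = 78
Base→stop 1→stop 3→stop 4→stop 2→stop 5→Base: 9+12+4+21+7+15 = 68
Base→stop 1→stop 3→stop 4→stop 5→stop 2→Base: 9+12+4+14+7+22 = 68
Base→stop 1→stop 3→stop 5→stop 2→stop 4→Base: 9+12+10+7+21+19 = 78
Base→stop 1→stop 3→stop 5→stop 4→stop 2→Base: 9+12+10+14+21+22 = 88
Base→stop 1→stop 4→stop 2→stop 3→stop 5→Base: 9+16+21+17+10+15 = 88
Base→stop 1→stop 4→stop 2→stop 5→stop 3→Base: 9+16+21+7+10+21 = 84
… (46 more)
The minimum is 62.
One optimal route: Base → stop 1 → stop 2 → stop 5 → stop 3 → stop 4 → Base (or its reverse).

Minimum total distance: 62 m.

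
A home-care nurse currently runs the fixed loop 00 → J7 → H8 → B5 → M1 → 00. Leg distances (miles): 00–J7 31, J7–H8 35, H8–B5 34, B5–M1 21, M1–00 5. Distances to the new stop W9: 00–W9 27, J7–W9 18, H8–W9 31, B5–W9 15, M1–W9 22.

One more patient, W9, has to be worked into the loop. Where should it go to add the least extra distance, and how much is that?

Insertion cost between consecutive stops i–j is d(i,W9) + d(W9,j) − d(i,j):
  between 00 and J7: 27 + 18 − 31 = 14
  between J7 and H8: 18 + 31 − 35 = 14
  between H8 and B5: 31 + 15 − 34 = 12
  between B5 and M1: 15 + 22 − 21 = 16
  between M1 and 00: 22 + 27 − 5 = 44
Cheapest insertion is between H8 and B5, adding 12.
New total = 126 + 12 = 138.

Adding 12 miles by placing W9 on the H8–B5 leg.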